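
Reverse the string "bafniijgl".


Input: bafniijgl
Reading characters right to left:
  Position 8: 'l'
  Position 7: 'g'
  Position 6: 'j'
  Position 5: 'i'
  Position 4: 'i'
  Position 3: 'n'
  Position 2: 'f'
  Position 1: 'a'
  Position 0: 'b'
Reversed: lgjiinfab

lgjiinfab


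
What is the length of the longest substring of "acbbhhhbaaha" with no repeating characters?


Input: "acbbhhhbaaha"
Sliding window (track last position of each char):
  Position 0 ('a'): window [0,0] length 1 -- new best
  Position 1 ('c'): window [0,1] length 2 -- new best
  Position 2 ('b'): window [0,2] length 3 -- new best
  Position 3 ('b'): repeat (last at 2), move window start to 3
  Position 3 ('b'): window [3,3] length 1
  Position 4 ('h'): window [3,4] length 2
  Position 5 ('h'): repeat (last at 4), move window start to 5
  Position 5 ('h'): window [5,5] length 1
  Position 6 ('h'): repeat (last at 5), move window start to 6
  Position 6 ('h'): window [6,6] length 1
  Position 7 ('b'): window [6,7] length 2
  Position 8 ('a'): window [6,8] length 3
  Position 9 ('a'): repeat (last at 8), move window start to 9
  Position 9 ('a'): window [9,9] length 1
  Position 10 ('h'): window [9,10] length 2
  Position 11 ('a'): repeat (last at 9), move window start to 10
  Position 11 ('a'): window [10,11] length 2
Longest substring with no repeats: "acb" with length 3

3


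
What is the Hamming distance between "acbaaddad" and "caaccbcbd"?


Comparing "acbaaddad" and "caaccbcbd" position by position:
  Position 0: 'a' vs 'c' => differ
  Position 1: 'c' vs 'a' => differ
  Position 2: 'b' vs 'a' => differ
  Position 3: 'a' vs 'c' => differ
  Position 4: 'a' vs 'c' => differ
  Position 5: 'd' vs 'b' => differ
  Position 6: 'd' vs 'c' => differ
  Position 7: 'a' vs 'b' => differ
  Position 8: 'd' vs 'd' => same
Total differences (Hamming distance): 8

8


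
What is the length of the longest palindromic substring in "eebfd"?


Input: "eebfd"
Checking substrings for palindromes:
  [0:2] "ee" (len 2) => palindrome
Longest palindromic substring: "ee" with length 2

2


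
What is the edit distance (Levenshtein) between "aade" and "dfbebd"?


Computing edit distance: "aade" -> "dfbebd"
DP table:
           d    f    b    e    b    d
      0    1    2    3    4    5    6
  a   1    1    2    3    4    5    6
  a   2    2    2    3    4    5    6
  d   3    2    3    3    4    5    5
  e   4    3    3    4    3    4    5
Edit distance = dp[4][6] = 5

5


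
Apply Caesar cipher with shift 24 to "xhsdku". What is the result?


Caesar cipher: shift "xhsdku" by 24
  'x' (pos 23) + 24 = pos 21 = 'v'
  'h' (pos 7) + 24 = pos 5 = 'f'
  's' (pos 18) + 24 = pos 16 = 'q'
  'd' (pos 3) + 24 = pos 1 = 'b'
  'k' (pos 10) + 24 = pos 8 = 'i'
  'u' (pos 20) + 24 = pos 18 = 's'
Result: vfqbis

vfqbis


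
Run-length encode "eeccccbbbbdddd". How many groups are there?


Input: eeccccbbbbdddd
Scanning for consecutive runs:
  Group 1: 'e' x 2 (positions 0-1)
  Group 2: 'c' x 4 (positions 2-5)
  Group 3: 'b' x 4 (positions 6-9)
  Group 4: 'd' x 4 (positions 10-13)
Total groups: 4

4


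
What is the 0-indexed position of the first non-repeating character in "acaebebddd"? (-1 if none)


Input: acaebebddd
Character frequencies:
  'a': 2
  'b': 2
  'c': 1
  'd': 3
  'e': 2
Scanning left to right for freq == 1:
  Position 0 ('a'): freq=2, skip
  Position 1 ('c'): unique! => answer = 1

1


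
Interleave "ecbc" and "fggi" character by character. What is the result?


Interleaving "ecbc" and "fggi":
  Position 0: 'e' from first, 'f' from second => "ef"
  Position 1: 'c' from first, 'g' from second => "cg"
  Position 2: 'b' from first, 'g' from second => "bg"
  Position 3: 'c' from first, 'i' from second => "ci"
Result: efcgbgci

efcgbgci


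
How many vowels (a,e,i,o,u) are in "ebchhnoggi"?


Input: ebchhnoggi
Checking each character:
  'e' at position 0: vowel (running total: 1)
  'b' at position 1: consonant
  'c' at position 2: consonant
  'h' at position 3: consonant
  'h' at position 4: consonant
  'n' at position 5: consonant
  'o' at position 6: vowel (running total: 2)
  'g' at position 7: consonant
  'g' at position 8: consonant
  'i' at position 9: vowel (running total: 3)
Total vowels: 3

3


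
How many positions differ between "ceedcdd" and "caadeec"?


Comparing "ceedcdd" and "caadeec" position by position:
  Position 0: 'c' vs 'c' => same
  Position 1: 'e' vs 'a' => DIFFER
  Position 2: 'e' vs 'a' => DIFFER
  Position 3: 'd' vs 'd' => same
  Position 4: 'c' vs 'e' => DIFFER
  Position 5: 'd' vs 'e' => DIFFER
  Position 6: 'd' vs 'c' => DIFFER
Positions that differ: 5

5


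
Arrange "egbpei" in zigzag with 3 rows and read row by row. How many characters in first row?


Zigzag "egbpei" into 3 rows:
Placing characters:
  'e' => row 0
  'g' => row 1
  'b' => row 2
  'p' => row 1
  'e' => row 0
  'i' => row 1
Rows:
  Row 0: "ee"
  Row 1: "gpi"
  Row 2: "b"
First row length: 2

2


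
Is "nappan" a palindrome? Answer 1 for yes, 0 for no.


Input: nappan
Reversed: nappan
  Compare pos 0 ('n') with pos 5 ('n'): match
  Compare pos 1 ('a') with pos 4 ('a'): match
  Compare pos 2 ('p') with pos 3 ('p'): match
Result: palindrome

1


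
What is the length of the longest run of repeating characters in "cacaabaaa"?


Input: "cacaabaaa"
Scanning for longest run:
  Position 1 ('a'): new char, reset run to 1
  Position 2 ('c'): new char, reset run to 1
  Position 3 ('a'): new char, reset run to 1
  Position 4 ('a'): continues run of 'a', length=2
  Position 5 ('b'): new char, reset run to 1
  Position 6 ('a'): new char, reset run to 1
  Position 7 ('a'): continues run of 'a', length=2
  Position 8 ('a'): continues run of 'a', length=3
Longest run: 'a' with length 3

3


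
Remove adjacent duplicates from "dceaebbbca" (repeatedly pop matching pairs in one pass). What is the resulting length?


Input: dceaebbbca
Stack-based adjacent duplicate removal:
  Read 'd': push. Stack: d
  Read 'c': push. Stack: dc
  Read 'e': push. Stack: dce
  Read 'a': push. Stack: dcea
  Read 'e': push. Stack: dceae
  Read 'b': push. Stack: dceaeb
  Read 'b': matches stack top 'b' => pop. Stack: dceae
  Read 'b': push. Stack: dceaeb
  Read 'c': push. Stack: dceaebc
  Read 'a': push. Stack: dceaebca
Final stack: "dceaebca" (length 8)

8


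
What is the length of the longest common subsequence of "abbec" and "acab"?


LCS of "abbec" and "acab"
DP table:
           a    c    a    b
      0    0    0    0    0
  a   0    1    1    1    1
  b   0    1    1    1    2
  b   0    1    1    1    2
  e   0    1    1    1    2
  c   0    1    2    2    2
LCS length = dp[5][4] = 2

2


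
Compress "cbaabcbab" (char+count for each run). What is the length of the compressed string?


Input: cbaabcbab
Runs:
  'c' x 1 => "c1"
  'b' x 1 => "b1"
  'a' x 2 => "a2"
  'b' x 1 => "b1"
  'c' x 1 => "c1"
  'b' x 1 => "b1"
  'a' x 1 => "a1"
  'b' x 1 => "b1"
Compressed: "c1b1a2b1c1b1a1b1"
Compressed length: 16

16


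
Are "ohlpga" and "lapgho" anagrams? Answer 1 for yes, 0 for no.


Strings: "ohlpga", "lapgho"
Sorted first:  aghlop
Sorted second: aghlop
Sorted forms match => anagrams

1


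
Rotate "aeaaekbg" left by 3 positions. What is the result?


Input: "aeaaekbg", rotate left by 3
First 3 characters: "aea"
Remaining characters: "aekbg"
Concatenate remaining + first: "aekbg" + "aea" = "aekbgaea"

aekbgaea


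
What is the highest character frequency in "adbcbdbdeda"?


Input: adbcbdbdeda
Character counts:
  'a': 2
  'b': 3
  'c': 1
  'd': 4
  'e': 1
Maximum frequency: 4

4


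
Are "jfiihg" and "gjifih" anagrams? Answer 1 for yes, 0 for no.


Strings: "jfiihg", "gjifih"
Sorted first:  fghiij
Sorted second: fghiij
Sorted forms match => anagrams

1


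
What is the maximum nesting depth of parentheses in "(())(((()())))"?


Input: "(())(((()())))"
Tracking depth:
  Position 0 '(': depth becomes 1
  Position 1 '(': depth becomes 2
  Position 2 ')': depth becomes 1
  Position 3 ')': depth becomes 0
  Position 4 '(': depth becomes 1
  Position 5 '(': depth becomes 2
  Position 6 '(': depth becomes 3
  Position 7 '(': depth becomes 4
  Position 8 ')': depth becomes 3
  Position 9 '(': depth becomes 4
  Position 10 ')': depth becomes 3
  Position 11 ')': depth becomes 2
  Position 12 ')': depth becomes 1
  Position 13 ')': depth becomes 0
Maximum depth reached: 4

4


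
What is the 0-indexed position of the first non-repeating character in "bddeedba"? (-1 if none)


Input: bddeedba
Character frequencies:
  'a': 1
  'b': 2
  'd': 3
  'e': 2
Scanning left to right for freq == 1:
  Position 0 ('b'): freq=2, skip
  Position 1 ('d'): freq=3, skip
  Position 2 ('d'): freq=3, skip
  Position 3 ('e'): freq=2, skip
  Position 4 ('e'): freq=2, skip
  Position 5 ('d'): freq=3, skip
  Position 6 ('b'): freq=2, skip
  Position 7 ('a'): unique! => answer = 7

7


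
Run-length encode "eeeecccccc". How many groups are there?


Input: eeeecccccc
Scanning for consecutive runs:
  Group 1: 'e' x 4 (positions 0-3)
  Group 2: 'c' x 6 (positions 4-9)
Total groups: 2

2


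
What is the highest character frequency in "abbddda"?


Input: abbddda
Character counts:
  'a': 2
  'b': 2
  'd': 3
Maximum frequency: 3

3


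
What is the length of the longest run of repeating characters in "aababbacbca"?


Input: "aababbacbca"
Scanning for longest run:
  Position 1 ('a'): continues run of 'a', length=2
  Position 2 ('b'): new char, reset run to 1
  Position 3 ('a'): new char, reset run to 1
  Position 4 ('b'): new char, reset run to 1
  Position 5 ('b'): continues run of 'b', length=2
  Position 6 ('a'): new char, reset run to 1
  Position 7 ('c'): new char, reset run to 1
  Position 8 ('b'): new char, reset run to 1
  Position 9 ('c'): new char, reset run to 1
  Position 10 ('a'): new char, reset run to 1
Longest run: 'a' with length 2

2


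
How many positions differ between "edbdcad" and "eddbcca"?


Comparing "edbdcad" and "eddbcca" position by position:
  Position 0: 'e' vs 'e' => same
  Position 1: 'd' vs 'd' => same
  Position 2: 'b' vs 'd' => DIFFER
  Position 3: 'd' vs 'b' => DIFFER
  Position 4: 'c' vs 'c' => same
  Position 5: 'a' vs 'c' => DIFFER
  Position 6: 'd' vs 'a' => DIFFER
Positions that differ: 4

4


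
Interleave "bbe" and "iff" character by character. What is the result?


Interleaving "bbe" and "iff":
  Position 0: 'b' from first, 'i' from second => "bi"
  Position 1: 'b' from first, 'f' from second => "bf"
  Position 2: 'e' from first, 'f' from second => "ef"
Result: bibfef

bibfef


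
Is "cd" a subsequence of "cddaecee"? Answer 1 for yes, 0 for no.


Check if "cd" is a subsequence of "cddaecee"
Greedy scan:
  Position 0 ('c'): matches sub[0] = 'c'
  Position 1 ('d'): matches sub[1] = 'd'
  Position 2 ('d'): no match needed
  Position 3 ('a'): no match needed
  Position 4 ('e'): no match needed
  Position 5 ('c'): no match needed
  Position 6 ('e'): no match needed
  Position 7 ('e'): no match needed
All 2 characters matched => is a subsequence

1


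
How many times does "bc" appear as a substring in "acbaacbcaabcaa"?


Searching for "bc" in "acbaacbcaabcaa"
Scanning each position:
  Position 0: "ac" => no
  Position 1: "cb" => no
  Position 2: "ba" => no
  Position 3: "aa" => no
  Position 4: "ac" => no
  Position 5: "cb" => no
  Position 6: "bc" => MATCH
  Position 7: "ca" => no
  Position 8: "aa" => no
  Position 9: "ab" => no
  Position 10: "bc" => MATCH
  Position 11: "ca" => no
  Position 12: "aa" => no
Total occurrences: 2

2


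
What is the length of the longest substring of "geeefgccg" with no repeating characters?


Input: "geeefgccg"
Sliding window (track last position of each char):
  Position 0 ('g'): window [0,0] length 1 -- new best
  Position 1 ('e'): window [0,1] length 2 -- new best
  Position 2 ('e'): repeat (last at 1), move window start to 2
  Position 2 ('e'): window [2,2] length 1
  Position 3 ('e'): repeat (last at 2), move window start to 3
  Position 3 ('e'): window [3,3] length 1
  Position 4 ('f'): window [3,4] length 2
  Position 5 ('g'): window [3,5] length 3 -- new best
  Position 6 ('c'): window [3,6] length 4 -- new best
  Position 7 ('c'): repeat (last at 6), move window start to 7
  Position 7 ('c'): window [7,7] length 1
  Position 8 ('g'): window [7,8] length 2
Longest substring with no repeats: "efgc" with length 4

4


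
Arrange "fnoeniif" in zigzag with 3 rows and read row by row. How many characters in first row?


Zigzag "fnoeniif" into 3 rows:
Placing characters:
  'f' => row 0
  'n' => row 1
  'o' => row 2
  'e' => row 1
  'n' => row 0
  'i' => row 1
  'i' => row 2
  'f' => row 1
Rows:
  Row 0: "fn"
  Row 1: "neif"
  Row 2: "oi"
First row length: 2

2


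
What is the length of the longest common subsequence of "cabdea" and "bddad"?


LCS of "cabdea" and "bddad"
DP table:
           b    d    d    a    d
      0    0    0    0    0    0
  c   0    0    0    0    0    0
  a   0    0    0    0    1    1
  b   0    1    1    1    1    1
  d   0    1    2    2    2    2
  e   0    1    2    2    2    2
  a   0    1    2    2    3    3
LCS length = dp[6][5] = 3

3


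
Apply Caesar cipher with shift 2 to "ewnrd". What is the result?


Caesar cipher: shift "ewnrd" by 2
  'e' (pos 4) + 2 = pos 6 = 'g'
  'w' (pos 22) + 2 = pos 24 = 'y'
  'n' (pos 13) + 2 = pos 15 = 'p'
  'r' (pos 17) + 2 = pos 19 = 't'
  'd' (pos 3) + 2 = pos 5 = 'f'
Result: gyptf

gyptf


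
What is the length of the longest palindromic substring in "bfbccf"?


Input: "bfbccf"
Checking substrings for palindromes:
  [0:3] "bfb" (len 3) => palindrome
  [3:5] "cc" (len 2) => palindrome
Longest palindromic substring: "bfb" with length 3

3


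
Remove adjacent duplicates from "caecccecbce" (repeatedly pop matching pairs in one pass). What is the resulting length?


Input: caecccecbce
Stack-based adjacent duplicate removal:
  Read 'c': push. Stack: c
  Read 'a': push. Stack: ca
  Read 'e': push. Stack: cae
  Read 'c': push. Stack: caec
  Read 'c': matches stack top 'c' => pop. Stack: cae
  Read 'c': push. Stack: caec
  Read 'e': push. Stack: caece
  Read 'c': push. Stack: caecec
  Read 'b': push. Stack: caececb
  Read 'c': push. Stack: caececbc
  Read 'e': push. Stack: caececbce
Final stack: "caececbce" (length 9)

9


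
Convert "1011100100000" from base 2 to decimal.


Input: "1011100100000" in base 2
Positional expansion:
  Digit '1' (value 1) x 2^12 = 4096
  Digit '0' (value 0) x 2^11 = 0
  Digit '1' (value 1) x 2^10 = 1024
  Digit '1' (value 1) x 2^9 = 512
  Digit '1' (value 1) x 2^8 = 256
  Digit '0' (value 0) x 2^7 = 0
  Digit '0' (value 0) x 2^6 = 0
  Digit '1' (value 1) x 2^5 = 32
  Digit '0' (value 0) x 2^4 = 0
  Digit '0' (value 0) x 2^3 = 0
  Digit '0' (value 0) x 2^2 = 0
  Digit '0' (value 0) x 2^1 = 0
  Digit '0' (value 0) x 2^0 = 0
Sum = 5920

5920


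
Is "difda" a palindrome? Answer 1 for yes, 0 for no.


Input: difda
Reversed: adfid
  Compare pos 0 ('d') with pos 4 ('a'): MISMATCH
  Compare pos 1 ('i') with pos 3 ('d'): MISMATCH
Result: not a palindrome

0


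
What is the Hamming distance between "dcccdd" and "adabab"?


Comparing "dcccdd" and "adabab" position by position:
  Position 0: 'd' vs 'a' => differ
  Position 1: 'c' vs 'd' => differ
  Position 2: 'c' vs 'a' => differ
  Position 3: 'c' vs 'b' => differ
  Position 4: 'd' vs 'a' => differ
  Position 5: 'd' vs 'b' => differ
Total differences (Hamming distance): 6

6


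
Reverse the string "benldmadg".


Input: benldmadg
Reading characters right to left:
  Position 8: 'g'
  Position 7: 'd'
  Position 6: 'a'
  Position 5: 'm'
  Position 4: 'd'
  Position 3: 'l'
  Position 2: 'n'
  Position 1: 'e'
  Position 0: 'b'
Reversed: gdamdlneb

gdamdlneb


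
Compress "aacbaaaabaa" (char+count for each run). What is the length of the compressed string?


Input: aacbaaaabaa
Runs:
  'a' x 2 => "a2"
  'c' x 1 => "c1"
  'b' x 1 => "b1"
  'a' x 4 => "a4"
  'b' x 1 => "b1"
  'a' x 2 => "a2"
Compressed: "a2c1b1a4b1a2"
Compressed length: 12

12


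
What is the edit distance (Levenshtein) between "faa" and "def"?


Computing edit distance: "faa" -> "def"
DP table:
           d    e    f
      0    1    2    3
  f   1    1    2    2
  a   2    2    2    3
  a   3    3    3    3
Edit distance = dp[3][3] = 3

3


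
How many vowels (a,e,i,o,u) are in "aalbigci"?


Input: aalbigci
Checking each character:
  'a' at position 0: vowel (running total: 1)
  'a' at position 1: vowel (running total: 2)
  'l' at position 2: consonant
  'b' at position 3: consonant
  'i' at position 4: vowel (running total: 3)
  'g' at position 5: consonant
  'c' at position 6: consonant
  'i' at position 7: vowel (running total: 4)
Total vowels: 4

4


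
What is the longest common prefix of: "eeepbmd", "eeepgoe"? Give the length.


Words: eeepbmd, eeepgoe
  Position 0: all 'e' => match
  Position 1: all 'e' => match
  Position 2: all 'e' => match
  Position 3: all 'p' => match
  Position 4: ('b', 'g') => mismatch, stop
LCP = "eeep" (length 4)

4


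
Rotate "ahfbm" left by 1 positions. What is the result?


Input: "ahfbm", rotate left by 1
First 1 characters: "a"
Remaining characters: "hfbm"
Concatenate remaining + first: "hfbm" + "a" = "hfbma"

hfbma


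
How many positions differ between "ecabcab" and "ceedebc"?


Comparing "ecabcab" and "ceedebc" position by position:
  Position 0: 'e' vs 'c' => DIFFER
  Position 1: 'c' vs 'e' => DIFFER
  Position 2: 'a' vs 'e' => DIFFER
  Position 3: 'b' vs 'd' => DIFFER
  Position 4: 'c' vs 'e' => DIFFER
  Position 5: 'a' vs 'b' => DIFFER
  Position 6: 'b' vs 'c' => DIFFER
Positions that differ: 7

7


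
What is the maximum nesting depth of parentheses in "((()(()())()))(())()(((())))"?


Input: "((()(()())()))(())()(((())))"
Tracking depth:
  Position 0 '(': depth becomes 1
  Position 1 '(': depth becomes 2
  Position 2 '(': depth becomes 3
  Position 3 ')': depth becomes 2
  Position 4 '(': depth becomes 3
  Position 5 '(': depth becomes 4
  Position 6 ')': depth becomes 3
  Position 7 '(': depth becomes 4
  Position 8 ')': depth becomes 3
  Position 9 ')': depth becomes 2
  Position 10 '(': depth becomes 3
  Position 11 ')': depth becomes 2
  Position 12 ')': depth becomes 1
  Position 13 ')': depth becomes 0
  Position 14 '(': depth becomes 1
  Position 15 '(': depth becomes 2
  Position 16 ')': depth becomes 1
  Position 17 ')': depth becomes 0
  Position 18 '(': depth becomes 1
  Position 19 ')': depth becomes 0
  Position 20 '(': depth becomes 1
  Position 21 '(': depth becomes 2
  Position 22 '(': depth becomes 3
  Position 23 '(': depth becomes 4
  Position 24 ')': depth becomes 3
  Position 25 ')': depth becomes 2
  Position 26 ')': depth becomes 1
  Position 27 ')': depth becomes 0
Maximum depth reached: 4

4


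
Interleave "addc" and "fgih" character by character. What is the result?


Interleaving "addc" and "fgih":
  Position 0: 'a' from first, 'f' from second => "af"
  Position 1: 'd' from first, 'g' from second => "dg"
  Position 2: 'd' from first, 'i' from second => "di"
  Position 3: 'c' from first, 'h' from second => "ch"
Result: afdgdich

afdgdich


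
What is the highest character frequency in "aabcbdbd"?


Input: aabcbdbd
Character counts:
  'a': 2
  'b': 3
  'c': 1
  'd': 2
Maximum frequency: 3

3


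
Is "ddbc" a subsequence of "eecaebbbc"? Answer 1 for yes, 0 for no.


Check if "ddbc" is a subsequence of "eecaebbbc"
Greedy scan:
  Position 0 ('e'): no match needed
  Position 1 ('e'): no match needed
  Position 2 ('c'): no match needed
  Position 3 ('a'): no match needed
  Position 4 ('e'): no match needed
  Position 5 ('b'): no match needed
  Position 6 ('b'): no match needed
  Position 7 ('b'): no match needed
  Position 8 ('c'): no match needed
Only matched 0/4 characters => not a subsequence

0


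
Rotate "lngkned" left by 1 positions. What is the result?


Input: "lngkned", rotate left by 1
First 1 characters: "l"
Remaining characters: "ngkned"
Concatenate remaining + first: "ngkned" + "l" = "ngknedl"

ngknedl


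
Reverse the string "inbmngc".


Input: inbmngc
Reading characters right to left:
  Position 6: 'c'
  Position 5: 'g'
  Position 4: 'n'
  Position 3: 'm'
  Position 2: 'b'
  Position 1: 'n'
  Position 0: 'i'
Reversed: cgnmbni

cgnmbni


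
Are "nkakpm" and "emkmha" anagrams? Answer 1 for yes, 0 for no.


Strings: "nkakpm", "emkmha"
Sorted first:  akkmnp
Sorted second: aehkmm
Differ at position 1: 'k' vs 'e' => not anagrams

0


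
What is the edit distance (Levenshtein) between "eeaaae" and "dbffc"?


Computing edit distance: "eeaaae" -> "dbffc"
DP table:
           d    b    f    f    c
      0    1    2    3    4    5
  e   1    1    2    3    4    5
  e   2    2    2    3    4    5
  a   3    3    3    3    4    5
  a   4    4    4    4    4    5
  a   5    5    5    5    5    5
  e   6    6    6    6    6    6
Edit distance = dp[6][5] = 6

6


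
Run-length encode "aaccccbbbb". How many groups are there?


Input: aaccccbbbb
Scanning for consecutive runs:
  Group 1: 'a' x 2 (positions 0-1)
  Group 2: 'c' x 4 (positions 2-5)
  Group 3: 'b' x 4 (positions 6-9)
Total groups: 3

3


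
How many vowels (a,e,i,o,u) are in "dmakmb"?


Input: dmakmb
Checking each character:
  'd' at position 0: consonant
  'm' at position 1: consonant
  'a' at position 2: vowel (running total: 1)
  'k' at position 3: consonant
  'm' at position 4: consonant
  'b' at position 5: consonant
Total vowels: 1

1


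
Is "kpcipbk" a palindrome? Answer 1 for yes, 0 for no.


Input: kpcipbk
Reversed: kbpicpk
  Compare pos 0 ('k') with pos 6 ('k'): match
  Compare pos 1 ('p') with pos 5 ('b'): MISMATCH
  Compare pos 2 ('c') with pos 4 ('p'): MISMATCH
Result: not a palindrome

0


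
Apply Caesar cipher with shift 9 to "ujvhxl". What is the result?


Caesar cipher: shift "ujvhxl" by 9
  'u' (pos 20) + 9 = pos 3 = 'd'
  'j' (pos 9) + 9 = pos 18 = 's'
  'v' (pos 21) + 9 = pos 4 = 'e'
  'h' (pos 7) + 9 = pos 16 = 'q'
  'x' (pos 23) + 9 = pos 6 = 'g'
  'l' (pos 11) + 9 = pos 20 = 'u'
Result: dseqgu

dseqgu


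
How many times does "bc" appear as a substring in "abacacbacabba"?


Searching for "bc" in "abacacbacabba"
Scanning each position:
  Position 0: "ab" => no
  Position 1: "ba" => no
  Position 2: "ac" => no
  Position 3: "ca" => no
  Position 4: "ac" => no
  Position 5: "cb" => no
  Position 6: "ba" => no
  Position 7: "ac" => no
  Position 8: "ca" => no
  Position 9: "ab" => no
  Position 10: "bb" => no
  Position 11: "ba" => no
Total occurrences: 0

0


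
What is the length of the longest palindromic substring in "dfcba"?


Input: "dfcba"
Checking substrings for palindromes:
  No multi-char palindromic substrings found
Longest palindromic substring: "d" with length 1

1


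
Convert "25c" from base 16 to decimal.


Input: "25c" in base 16
Positional expansion:
  Digit '2' (value 2) x 16^2 = 512
  Digit '5' (value 5) x 16^1 = 80
  Digit 'c' (value 12) x 16^0 = 12
Sum = 604

604


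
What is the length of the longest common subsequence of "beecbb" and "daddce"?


LCS of "beecbb" and "daddce"
DP table:
           d    a    d    d    c    e
      0    0    0    0    0    0    0
  b   0    0    0    0    0    0    0
  e   0    0    0    0    0    0    1
  e   0    0    0    0    0    0    1
  c   0    0    0    0    0    1    1
  b   0    0    0    0    0    1    1
  b   0    0    0    0    0    1    1
LCS length = dp[6][6] = 1

1


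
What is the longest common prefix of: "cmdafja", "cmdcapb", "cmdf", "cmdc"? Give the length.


Words: cmdafja, cmdcapb, cmdf, cmdc
  Position 0: all 'c' => match
  Position 1: all 'm' => match
  Position 2: all 'd' => match
  Position 3: ('a', 'c', 'f', 'c') => mismatch, stop
LCP = "cmd" (length 3)

3


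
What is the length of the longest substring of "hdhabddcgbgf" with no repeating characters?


Input: "hdhabddcgbgf"
Sliding window (track last position of each char):
  Position 0 ('h'): window [0,0] length 1 -- new best
  Position 1 ('d'): window [0,1] length 2 -- new best
  Position 2 ('h'): repeat (last at 0), move window start to 1
  Position 2 ('h'): window [1,2] length 2
  Position 3 ('a'): window [1,3] length 3 -- new best
  Position 4 ('b'): window [1,4] length 4 -- new best
  Position 5 ('d'): repeat (last at 1), move window start to 2
  Position 5 ('d'): window [2,5] length 4
  Position 6 ('d'): repeat (last at 5), move window start to 6
  Position 6 ('d'): window [6,6] length 1
  Position 7 ('c'): window [6,7] length 2
  Position 8 ('g'): window [6,8] length 3
  Position 9 ('b'): window [6,9] length 4
  Position 10 ('g'): repeat (last at 8), move window start to 9
  Position 10 ('g'): window [9,10] length 2
  Position 11 ('f'): window [9,11] length 3
Longest substring with no repeats: "dhab" with length 4

4


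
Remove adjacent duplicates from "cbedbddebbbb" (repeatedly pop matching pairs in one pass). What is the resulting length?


Input: cbedbddebbbb
Stack-based adjacent duplicate removal:
  Read 'c': push. Stack: c
  Read 'b': push. Stack: cb
  Read 'e': push. Stack: cbe
  Read 'd': push. Stack: cbed
  Read 'b': push. Stack: cbedb
  Read 'd': push. Stack: cbedbd
  Read 'd': matches stack top 'd' => pop. Stack: cbedb
  Read 'e': push. Stack: cbedbe
  Read 'b': push. Stack: cbedbeb
  Read 'b': matches stack top 'b' => pop. Stack: cbedbe
  Read 'b': push. Stack: cbedbeb
  Read 'b': matches stack top 'b' => pop. Stack: cbedbe
Final stack: "cbedbe" (length 6)

6


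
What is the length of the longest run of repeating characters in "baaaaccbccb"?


Input: "baaaaccbccb"
Scanning for longest run:
  Position 1 ('a'): new char, reset run to 1
  Position 2 ('a'): continues run of 'a', length=2
  Position 3 ('a'): continues run of 'a', length=3
  Position 4 ('a'): continues run of 'a', length=4
  Position 5 ('c'): new char, reset run to 1
  Position 6 ('c'): continues run of 'c', length=2
  Position 7 ('b'): new char, reset run to 1
  Position 8 ('c'): new char, reset run to 1
  Position 9 ('c'): continues run of 'c', length=2
  Position 10 ('b'): new char, reset run to 1
Longest run: 'a' with length 4

4


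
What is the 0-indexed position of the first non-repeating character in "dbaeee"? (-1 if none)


Input: dbaeee
Character frequencies:
  'a': 1
  'b': 1
  'd': 1
  'e': 3
Scanning left to right for freq == 1:
  Position 0 ('d'): unique! => answer = 0

0


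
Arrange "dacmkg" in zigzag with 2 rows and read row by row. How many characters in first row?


Zigzag "dacmkg" into 2 rows:
Placing characters:
  'd' => row 0
  'a' => row 1
  'c' => row 0
  'm' => row 1
  'k' => row 0
  'g' => row 1
Rows:
  Row 0: "dck"
  Row 1: "amg"
First row length: 3

3


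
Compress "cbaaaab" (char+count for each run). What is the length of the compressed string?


Input: cbaaaab
Runs:
  'c' x 1 => "c1"
  'b' x 1 => "b1"
  'a' x 4 => "a4"
  'b' x 1 => "b1"
Compressed: "c1b1a4b1"
Compressed length: 8

8


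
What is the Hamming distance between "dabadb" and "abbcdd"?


Comparing "dabadb" and "abbcdd" position by position:
  Position 0: 'd' vs 'a' => differ
  Position 1: 'a' vs 'b' => differ
  Position 2: 'b' vs 'b' => same
  Position 3: 'a' vs 'c' => differ
  Position 4: 'd' vs 'd' => same
  Position 5: 'b' vs 'd' => differ
Total differences (Hamming distance): 4

4


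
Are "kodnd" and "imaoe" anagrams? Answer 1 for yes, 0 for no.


Strings: "kodnd", "imaoe"
Sorted first:  ddkno
Sorted second: aeimo
Differ at position 0: 'd' vs 'a' => not anagrams

0


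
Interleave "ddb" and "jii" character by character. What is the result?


Interleaving "ddb" and "jii":
  Position 0: 'd' from first, 'j' from second => "dj"
  Position 1: 'd' from first, 'i' from second => "di"
  Position 2: 'b' from first, 'i' from second => "bi"
Result: djdibi

djdibi


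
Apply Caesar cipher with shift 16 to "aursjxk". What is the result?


Caesar cipher: shift "aursjxk" by 16
  'a' (pos 0) + 16 = pos 16 = 'q'
  'u' (pos 20) + 16 = pos 10 = 'k'
  'r' (pos 17) + 16 = pos 7 = 'h'
  's' (pos 18) + 16 = pos 8 = 'i'
  'j' (pos 9) + 16 = pos 25 = 'z'
  'x' (pos 23) + 16 = pos 13 = 'n'
  'k' (pos 10) + 16 = pos 0 = 'a'
Result: qkhizna

qkhizna


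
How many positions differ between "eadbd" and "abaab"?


Comparing "eadbd" and "abaab" position by position:
  Position 0: 'e' vs 'a' => DIFFER
  Position 1: 'a' vs 'b' => DIFFER
  Position 2: 'd' vs 'a' => DIFFER
  Position 3: 'b' vs 'a' => DIFFER
  Position 4: 'd' vs 'b' => DIFFER
Positions that differ: 5

5


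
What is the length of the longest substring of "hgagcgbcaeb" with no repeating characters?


Input: "hgagcgbcaeb"
Sliding window (track last position of each char):
  Position 0 ('h'): window [0,0] length 1 -- new best
  Position 1 ('g'): window [0,1] length 2 -- new best
  Position 2 ('a'): window [0,2] length 3 -- new best
  Position 3 ('g'): repeat (last at 1), move window start to 2
  Position 3 ('g'): window [2,3] length 2
  Position 4 ('c'): window [2,4] length 3
  Position 5 ('g'): repeat (last at 3), move window start to 4
  Position 5 ('g'): window [4,5] length 2
  Position 6 ('b'): window [4,6] length 3
  Position 7 ('c'): repeat (last at 4), move window start to 5
  Position 7 ('c'): window [5,7] length 3
  Position 8 ('a'): window [5,8] length 4 -- new best
  Position 9 ('e'): window [5,9] length 5 -- new best
  Position 10 ('b'): repeat (last at 6), move window start to 7
  Position 10 ('b'): window [7,10] length 4
Longest substring with no repeats: "gbcae" with length 5

5


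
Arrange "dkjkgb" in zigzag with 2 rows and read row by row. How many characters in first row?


Zigzag "dkjkgb" into 2 rows:
Placing characters:
  'd' => row 0
  'k' => row 1
  'j' => row 0
  'k' => row 1
  'g' => row 0
  'b' => row 1
Rows:
  Row 0: "djg"
  Row 1: "kkb"
First row length: 3

3


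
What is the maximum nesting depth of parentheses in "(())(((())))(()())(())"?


Input: "(())(((())))(()())(())"
Tracking depth:
  Position 0 '(': depth becomes 1
  Position 1 '(': depth becomes 2
  Position 2 ')': depth becomes 1
  Position 3 ')': depth becomes 0
  Position 4 '(': depth becomes 1
  Position 5 '(': depth becomes 2
  Position 6 '(': depth becomes 3
  Position 7 '(': depth becomes 4
  Position 8 ')': depth becomes 3
  Position 9 ')': depth becomes 2
  Position 10 ')': depth becomes 1
  Position 11 ')': depth becomes 0
  Position 12 '(': depth becomes 1
  Position 13 '(': depth becomes 2
  Position 14 ')': depth becomes 1
  Position 15 '(': depth becomes 2
  Position 16 ')': depth becomes 1
  Position 17 ')': depth becomes 0
  Position 18 '(': depth becomes 1
  Position 19 '(': depth becomes 2
  Position 20 ')': depth becomes 1
  Position 21 ')': depth becomes 0
Maximum depth reached: 4

4


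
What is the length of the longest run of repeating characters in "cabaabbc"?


Input: "cabaabbc"
Scanning for longest run:
  Position 1 ('a'): new char, reset run to 1
  Position 2 ('b'): new char, reset run to 1
  Position 3 ('a'): new char, reset run to 1
  Position 4 ('a'): continues run of 'a', length=2
  Position 5 ('b'): new char, reset run to 1
  Position 6 ('b'): continues run of 'b', length=2
  Position 7 ('c'): new char, reset run to 1
Longest run: 'a' with length 2

2


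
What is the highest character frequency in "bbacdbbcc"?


Input: bbacdbbcc
Character counts:
  'a': 1
  'b': 4
  'c': 3
  'd': 1
Maximum frequency: 4

4


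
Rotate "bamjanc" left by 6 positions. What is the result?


Input: "bamjanc", rotate left by 6
First 6 characters: "bamjan"
Remaining characters: "c"
Concatenate remaining + first: "c" + "bamjan" = "cbamjan"

cbamjan


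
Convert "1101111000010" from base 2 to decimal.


Input: "1101111000010" in base 2
Positional expansion:
  Digit '1' (value 1) x 2^12 = 4096
  Digit '1' (value 1) x 2^11 = 2048
  Digit '0' (value 0) x 2^10 = 0
  Digit '1' (value 1) x 2^9 = 512
  Digit '1' (value 1) x 2^8 = 256
  Digit '1' (value 1) x 2^7 = 128
  Digit '1' (value 1) x 2^6 = 64
  Digit '0' (value 0) x 2^5 = 0
  Digit '0' (value 0) x 2^4 = 0
  Digit '0' (value 0) x 2^3 = 0
  Digit '0' (value 0) x 2^2 = 0
  Digit '1' (value 1) x 2^1 = 2
  Digit '0' (value 0) x 2^0 = 0
Sum = 7106

7106


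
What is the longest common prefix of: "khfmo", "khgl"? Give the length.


Words: khfmo, khgl
  Position 0: all 'k' => match
  Position 1: all 'h' => match
  Position 2: ('f', 'g') => mismatch, stop
LCP = "kh" (length 2)

2


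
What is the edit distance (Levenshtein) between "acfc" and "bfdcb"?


Computing edit distance: "acfc" -> "bfdcb"
DP table:
           b    f    d    c    b
      0    1    2    3    4    5
  a   1    1    2    3    4    5
  c   2    2    2    3    3    4
  f   3    3    2    3    4    4
  c   4    4    3    3    3    4
Edit distance = dp[4][5] = 4

4


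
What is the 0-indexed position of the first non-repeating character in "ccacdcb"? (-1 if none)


Input: ccacdcb
Character frequencies:
  'a': 1
  'b': 1
  'c': 4
  'd': 1
Scanning left to right for freq == 1:
  Position 0 ('c'): freq=4, skip
  Position 1 ('c'): freq=4, skip
  Position 2 ('a'): unique! => answer = 2

2


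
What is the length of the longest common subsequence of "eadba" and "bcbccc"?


LCS of "eadba" and "bcbccc"
DP table:
           b    c    b    c    c    c
      0    0    0    0    0    0    0
  e   0    0    0    0    0    0    0
  a   0    0    0    0    0    0    0
  d   0    0    0    0    0    0    0
  b   0    1    1    1    1    1    1
  a   0    1    1    1    1    1    1
LCS length = dp[5][6] = 1

1


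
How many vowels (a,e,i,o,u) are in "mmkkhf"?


Input: mmkkhf
Checking each character:
  'm' at position 0: consonant
  'm' at position 1: consonant
  'k' at position 2: consonant
  'k' at position 3: consonant
  'h' at position 4: consonant
  'f' at position 5: consonant
Total vowels: 0

0


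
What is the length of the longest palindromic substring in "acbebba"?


Input: "acbebba"
Checking substrings for palindromes:
  [2:5] "beb" (len 3) => palindrome
  [4:6] "bb" (len 2) => palindrome
Longest palindromic substring: "beb" with length 3

3


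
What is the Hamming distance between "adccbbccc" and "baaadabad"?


Comparing "adccbbccc" and "baaadabad" position by position:
  Position 0: 'a' vs 'b' => differ
  Position 1: 'd' vs 'a' => differ
  Position 2: 'c' vs 'a' => differ
  Position 3: 'c' vs 'a' => differ
  Position 4: 'b' vs 'd' => differ
  Position 5: 'b' vs 'a' => differ
  Position 6: 'c' vs 'b' => differ
  Position 7: 'c' vs 'a' => differ
  Position 8: 'c' vs 'd' => differ
Total differences (Hamming distance): 9

9


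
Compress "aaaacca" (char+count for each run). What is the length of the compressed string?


Input: aaaacca
Runs:
  'a' x 4 => "a4"
  'c' x 2 => "c2"
  'a' x 1 => "a1"
Compressed: "a4c2a1"
Compressed length: 6

6


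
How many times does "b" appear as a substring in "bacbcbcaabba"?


Searching for "b" in "bacbcbcaabba"
Scanning each position:
  Position 0: "b" => MATCH
  Position 1: "a" => no
  Position 2: "c" => no
  Position 3: "b" => MATCH
  Position 4: "c" => no
  Position 5: "b" => MATCH
  Position 6: "c" => no
  Position 7: "a" => no
  Position 8: "a" => no
  Position 9: "b" => MATCH
  Position 10: "b" => MATCH
  Position 11: "a" => no
Total occurrences: 5

5


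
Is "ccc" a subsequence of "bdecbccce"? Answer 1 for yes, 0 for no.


Check if "ccc" is a subsequence of "bdecbccce"
Greedy scan:
  Position 0 ('b'): no match needed
  Position 1 ('d'): no match needed
  Position 2 ('e'): no match needed
  Position 3 ('c'): matches sub[0] = 'c'
  Position 4 ('b'): no match needed
  Position 5 ('c'): matches sub[1] = 'c'
  Position 6 ('c'): matches sub[2] = 'c'
  Position 7 ('c'): no match needed
  Position 8 ('e'): no match needed
All 3 characters matched => is a subsequence

1


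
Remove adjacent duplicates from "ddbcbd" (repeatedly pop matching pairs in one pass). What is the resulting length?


Input: ddbcbd
Stack-based adjacent duplicate removal:
  Read 'd': push. Stack: d
  Read 'd': matches stack top 'd' => pop. Stack: (empty)
  Read 'b': push. Stack: b
  Read 'c': push. Stack: bc
  Read 'b': push. Stack: bcb
  Read 'd': push. Stack: bcbd
Final stack: "bcbd" (length 4)

4


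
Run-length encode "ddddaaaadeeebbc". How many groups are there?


Input: ddddaaaadeeebbc
Scanning for consecutive runs:
  Group 1: 'd' x 4 (positions 0-3)
  Group 2: 'a' x 4 (positions 4-7)
  Group 3: 'd' x 1 (positions 8-8)
  Group 4: 'e' x 3 (positions 9-11)
  Group 5: 'b' x 2 (positions 12-13)
  Group 6: 'c' x 1 (positions 14-14)
Total groups: 6

6


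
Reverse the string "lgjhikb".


Input: lgjhikb
Reading characters right to left:
  Position 6: 'b'
  Position 5: 'k'
  Position 4: 'i'
  Position 3: 'h'
  Position 2: 'j'
  Position 1: 'g'
  Position 0: 'l'
Reversed: bkihjgl

bkihjgl


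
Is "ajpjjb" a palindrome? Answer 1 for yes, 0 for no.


Input: ajpjjb
Reversed: bjjpja
  Compare pos 0 ('a') with pos 5 ('b'): MISMATCH
  Compare pos 1 ('j') with pos 4 ('j'): match
  Compare pos 2 ('p') with pos 3 ('j'): MISMATCH
Result: not a palindrome

0


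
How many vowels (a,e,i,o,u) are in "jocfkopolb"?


Input: jocfkopolb
Checking each character:
  'j' at position 0: consonant
  'o' at position 1: vowel (running total: 1)
  'c' at position 2: consonant
  'f' at position 3: consonant
  'k' at position 4: consonant
  'o' at position 5: vowel (running total: 2)
  'p' at position 6: consonant
  'o' at position 7: vowel (running total: 3)
  'l' at position 8: consonant
  'b' at position 9: consonant
Total vowels: 3

3


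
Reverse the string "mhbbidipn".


Input: mhbbidipn
Reading characters right to left:
  Position 8: 'n'
  Position 7: 'p'
  Position 6: 'i'
  Position 5: 'd'
  Position 4: 'i'
  Position 3: 'b'
  Position 2: 'b'
  Position 1: 'h'
  Position 0: 'm'
Reversed: npidibbhm

npidibbhm


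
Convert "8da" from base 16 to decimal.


Input: "8da" in base 16
Positional expansion:
  Digit '8' (value 8) x 16^2 = 2048
  Digit 'd' (value 13) x 16^1 = 208
  Digit 'a' (value 10) x 16^0 = 10
Sum = 2266

2266


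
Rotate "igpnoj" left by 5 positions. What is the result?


Input: "igpnoj", rotate left by 5
First 5 characters: "igpno"
Remaining characters: "j"
Concatenate remaining + first: "j" + "igpno" = "jigpno"

jigpno


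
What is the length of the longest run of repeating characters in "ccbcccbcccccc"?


Input: "ccbcccbcccccc"
Scanning for longest run:
  Position 1 ('c'): continues run of 'c', length=2
  Position 2 ('b'): new char, reset run to 1
  Position 3 ('c'): new char, reset run to 1
  Position 4 ('c'): continues run of 'c', length=2
  Position 5 ('c'): continues run of 'c', length=3
  Position 6 ('b'): new char, reset run to 1
  Position 7 ('c'): new char, reset run to 1
  Position 8 ('c'): continues run of 'c', length=2
  Position 9 ('c'): continues run of 'c', length=3
  Position 10 ('c'): continues run of 'c', length=4
  Position 11 ('c'): continues run of 'c', length=5
  Position 12 ('c'): continues run of 'c', length=6
Longest run: 'c' with length 6

6


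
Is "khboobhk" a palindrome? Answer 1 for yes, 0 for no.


Input: khboobhk
Reversed: khboobhk
  Compare pos 0 ('k') with pos 7 ('k'): match
  Compare pos 1 ('h') with pos 6 ('h'): match
  Compare pos 2 ('b') with pos 5 ('b'): match
  Compare pos 3 ('o') with pos 4 ('o'): match
Result: palindrome

1


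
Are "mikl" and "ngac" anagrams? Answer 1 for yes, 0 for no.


Strings: "mikl", "ngac"
Sorted first:  iklm
Sorted second: acgn
Differ at position 0: 'i' vs 'a' => not anagrams

0


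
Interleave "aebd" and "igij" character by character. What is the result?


Interleaving "aebd" and "igij":
  Position 0: 'a' from first, 'i' from second => "ai"
  Position 1: 'e' from first, 'g' from second => "eg"
  Position 2: 'b' from first, 'i' from second => "bi"
  Position 3: 'd' from first, 'j' from second => "dj"
Result: aiegbidj

aiegbidj


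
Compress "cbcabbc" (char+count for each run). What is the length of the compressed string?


Input: cbcabbc
Runs:
  'c' x 1 => "c1"
  'b' x 1 => "b1"
  'c' x 1 => "c1"
  'a' x 1 => "a1"
  'b' x 2 => "b2"
  'c' x 1 => "c1"
Compressed: "c1b1c1a1b2c1"
Compressed length: 12

12
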